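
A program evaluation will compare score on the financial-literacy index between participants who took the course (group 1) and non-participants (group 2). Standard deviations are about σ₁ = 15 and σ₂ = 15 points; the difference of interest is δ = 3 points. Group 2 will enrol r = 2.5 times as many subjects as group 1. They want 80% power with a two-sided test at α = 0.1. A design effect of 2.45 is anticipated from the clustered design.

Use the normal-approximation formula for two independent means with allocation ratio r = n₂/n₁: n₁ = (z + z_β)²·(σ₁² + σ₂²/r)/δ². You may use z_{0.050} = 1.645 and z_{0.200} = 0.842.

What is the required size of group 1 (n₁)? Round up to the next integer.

n₁ = (z_{α/2} + z_β)² · (σ₁² + σ₂²/r) / δ²
   = (1.645 + 0.842)² · (15² + 15²/2.5) / 3²
   = 6.1852 · (225 + 90) / 9
   = 6.1852 · 315 / 9
   = 216.48
Design effect: 2.45 × 216.48 = 530.38.
Round up → n₁ = 531; n₂ = r·n₁ = 2.5 × 531 = 1328.

n₁ = 531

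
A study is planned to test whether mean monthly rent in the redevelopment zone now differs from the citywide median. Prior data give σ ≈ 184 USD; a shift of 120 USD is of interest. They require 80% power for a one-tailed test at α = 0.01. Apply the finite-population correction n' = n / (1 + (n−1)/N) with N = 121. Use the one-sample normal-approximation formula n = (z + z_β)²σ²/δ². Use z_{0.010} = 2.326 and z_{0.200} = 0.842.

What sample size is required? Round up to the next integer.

n = (z_α + z_β)² · σ² / δ²
  = (2.326 + 0.842)² · 184² / 120²
  = 10.0362 · 33856 / 14400
  = 23.60
Finite-population correction (N = 121): 23.60 / (1 + (23.60 − 1)/121) = 19.88.
Round up → n = 20.

n = 20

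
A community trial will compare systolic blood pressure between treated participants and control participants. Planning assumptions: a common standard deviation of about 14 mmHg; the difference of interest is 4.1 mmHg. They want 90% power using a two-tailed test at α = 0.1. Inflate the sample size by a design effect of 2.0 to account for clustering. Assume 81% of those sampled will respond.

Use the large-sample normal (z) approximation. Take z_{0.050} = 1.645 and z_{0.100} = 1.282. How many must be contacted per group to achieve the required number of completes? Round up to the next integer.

n = (z_{α/2} + z_β)² · (σ₁² + σ₂²) / δ²
  = (1.645 + 1.282)² · (2·14² = 392) / 4.1²
  = 8.5673 · 392 / 16.81
  = 199.79
Design effect: 2.0 × 199.79 = 399.57.
Adjust for 81% response: 399.57 / 0.81 = 493.30.
Round up → n = 494 per group.

n = 494 per group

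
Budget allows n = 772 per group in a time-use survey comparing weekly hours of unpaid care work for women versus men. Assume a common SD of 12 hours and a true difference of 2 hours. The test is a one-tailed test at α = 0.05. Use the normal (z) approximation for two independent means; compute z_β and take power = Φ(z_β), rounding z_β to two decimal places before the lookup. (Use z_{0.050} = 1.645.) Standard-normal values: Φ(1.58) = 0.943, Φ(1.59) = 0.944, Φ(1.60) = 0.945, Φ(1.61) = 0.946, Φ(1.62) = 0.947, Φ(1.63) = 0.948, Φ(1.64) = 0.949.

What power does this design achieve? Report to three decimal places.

Power ≈ 0.948

z_β = δ·√(n/(σ₁²+σ₂²)) − z_α
    = 2 · √(772/288) − 1.645
    = 2 · 1.63724 − 1.645
    = 3.2745 − 1.645 = 1.6295 → 1.63
Power = Φ(1.63) = 0.948.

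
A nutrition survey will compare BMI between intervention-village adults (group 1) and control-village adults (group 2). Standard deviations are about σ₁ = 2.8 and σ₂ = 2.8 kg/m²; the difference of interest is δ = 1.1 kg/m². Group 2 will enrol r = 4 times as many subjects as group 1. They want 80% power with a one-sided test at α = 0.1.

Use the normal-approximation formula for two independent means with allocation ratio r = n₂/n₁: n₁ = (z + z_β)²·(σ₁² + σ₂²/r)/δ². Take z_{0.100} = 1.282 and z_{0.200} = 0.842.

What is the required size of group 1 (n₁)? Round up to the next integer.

n₁ = 37

n₁ = (z_α + z_β)² · (σ₁² + σ₂²/r) / δ²
   = (1.282 + 0.842)² · (2.8² + 2.8²/4) / 1.1²
   = 4.5114 · (7.84 + 1.96) / 1.21
   = 4.5114 · 9.8 / 1.21
   = 36.54
Round up → n₁ = 37; n₂ = r·n₁ = 4 × 37 = 148.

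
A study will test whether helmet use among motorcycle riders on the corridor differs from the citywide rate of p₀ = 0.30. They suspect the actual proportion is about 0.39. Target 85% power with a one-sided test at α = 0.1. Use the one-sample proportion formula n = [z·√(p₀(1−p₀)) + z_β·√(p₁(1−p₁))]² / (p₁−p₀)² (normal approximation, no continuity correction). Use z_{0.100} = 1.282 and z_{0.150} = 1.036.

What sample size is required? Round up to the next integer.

n = 148

n = [z_α·√(p₀q₀) + z_β·√(p₁q₁)]² / (p₁ − p₀)²
  = [1.282·√(0.30·0.70) + 1.036·√(0.39·0.61)]² / (0.09)²
  = [1.282·0.4583 + 1.036·0.4877]² / 0.0081
  = [1.0928]² / 0.0081
  = 147.43
Round up → n = 148.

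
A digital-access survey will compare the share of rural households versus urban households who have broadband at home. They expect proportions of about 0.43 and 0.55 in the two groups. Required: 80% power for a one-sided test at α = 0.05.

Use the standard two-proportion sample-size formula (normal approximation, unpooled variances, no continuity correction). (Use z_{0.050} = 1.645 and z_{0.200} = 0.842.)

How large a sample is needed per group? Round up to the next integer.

n = 212 per group

n = (z_α + z_β)² · [p₁(1−p₁) + p₂(1−p₂)] / (p₁ − p₂)²
  = (1.645 + 0.842)² · (0.43·0.57 + 0.55·0.45) / (-0.12)²
  = (2.487)² · (0.2451 + 0.2475) / 0.0144
  = 6.1852 · 0.4926 / 0.0144
  = 211.58
Round up → n = 212 per group.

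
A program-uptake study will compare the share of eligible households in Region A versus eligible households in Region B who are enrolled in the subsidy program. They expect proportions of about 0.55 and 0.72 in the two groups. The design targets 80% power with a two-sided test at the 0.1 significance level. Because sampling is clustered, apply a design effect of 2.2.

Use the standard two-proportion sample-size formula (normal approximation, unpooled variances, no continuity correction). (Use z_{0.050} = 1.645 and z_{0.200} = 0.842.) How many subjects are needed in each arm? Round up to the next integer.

n = (z_{α/2} + z_β)² · [p₁(1−p₁) + p₂(1−p₂)] / (p₁ − p₂)²
  = (1.645 + 0.842)² · (0.55·0.45 + 0.72·0.28) / (-0.17)²
  = (2.487)² · (0.2475 + 0.2016) / 0.0289
  = 6.1852 · 0.4491 / 0.0289
  = 96.12
Design effect: 2.2 × 96.12 = 211.46.
Round up → n = 212 per group.

n = 212 per group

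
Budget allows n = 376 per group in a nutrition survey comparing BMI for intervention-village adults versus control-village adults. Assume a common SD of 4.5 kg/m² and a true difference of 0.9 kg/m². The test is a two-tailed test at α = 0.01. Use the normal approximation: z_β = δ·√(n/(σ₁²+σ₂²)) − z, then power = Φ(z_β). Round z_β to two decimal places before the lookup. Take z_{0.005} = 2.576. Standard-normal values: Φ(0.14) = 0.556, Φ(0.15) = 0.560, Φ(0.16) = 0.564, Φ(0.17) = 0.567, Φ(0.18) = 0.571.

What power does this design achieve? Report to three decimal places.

Power ≈ 0.567

z_β = δ·√(n/(σ₁²+σ₂²)) − z_{α/2}
    = 0.9 · √(376/40.5) − 2.576
    = 0.9 · 3.04696 − 2.576
    = 2.7423 − 2.576 = 0.1663 → 0.17
Power = Φ(0.17) = 0.567.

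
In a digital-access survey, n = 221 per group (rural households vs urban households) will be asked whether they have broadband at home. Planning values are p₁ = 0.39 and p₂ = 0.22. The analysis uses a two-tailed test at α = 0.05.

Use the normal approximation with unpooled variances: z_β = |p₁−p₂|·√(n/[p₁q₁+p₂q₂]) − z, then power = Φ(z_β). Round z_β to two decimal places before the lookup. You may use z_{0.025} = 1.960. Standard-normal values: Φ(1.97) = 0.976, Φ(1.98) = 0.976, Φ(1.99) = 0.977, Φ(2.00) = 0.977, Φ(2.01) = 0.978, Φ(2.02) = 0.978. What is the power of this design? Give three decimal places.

Power ≈ 0.977

z_β = |p₁−p₂|·√(n/[p₁q₁+p₂q₂]) − z_{α/2}
    = 0.17 · √(221/0.4095) − 1.960
    = 0.17 · 23.2311 − 1.960
    = 3.9493 − 1.960 = 1.9893 → 1.99
Power = Φ(1.99) = 0.977.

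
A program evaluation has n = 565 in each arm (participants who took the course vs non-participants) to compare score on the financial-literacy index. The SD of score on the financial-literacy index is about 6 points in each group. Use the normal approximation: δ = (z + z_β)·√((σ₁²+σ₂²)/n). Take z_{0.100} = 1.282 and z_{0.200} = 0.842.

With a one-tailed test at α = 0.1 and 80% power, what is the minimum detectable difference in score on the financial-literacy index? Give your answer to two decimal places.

Minimum detectable difference ≈ 0.76 points

δ = (z_α + z_β) · √((σ₁²+σ₂²)/n)
  = (1.282 + 0.842) · √(72/565)
  = 2.124 · √0.12743
  = 2.124 · 0.3570
  = 0.7582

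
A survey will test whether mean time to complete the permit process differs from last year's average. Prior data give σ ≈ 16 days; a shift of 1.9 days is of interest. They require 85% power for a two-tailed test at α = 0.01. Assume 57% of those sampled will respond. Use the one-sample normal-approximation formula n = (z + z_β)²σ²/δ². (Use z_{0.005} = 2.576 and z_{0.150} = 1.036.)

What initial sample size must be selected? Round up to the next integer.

n = 1624

n = (z_{α/2} + z_β)² · σ² / δ²
  = (2.576 + 1.036)² · 16² / 1.9²
  = 13.0465 · 256 / 3.61
  = 925.18
Adjust for 57% response: 925.18 / 0.57 = 1623.13.
Round up → n = 1624.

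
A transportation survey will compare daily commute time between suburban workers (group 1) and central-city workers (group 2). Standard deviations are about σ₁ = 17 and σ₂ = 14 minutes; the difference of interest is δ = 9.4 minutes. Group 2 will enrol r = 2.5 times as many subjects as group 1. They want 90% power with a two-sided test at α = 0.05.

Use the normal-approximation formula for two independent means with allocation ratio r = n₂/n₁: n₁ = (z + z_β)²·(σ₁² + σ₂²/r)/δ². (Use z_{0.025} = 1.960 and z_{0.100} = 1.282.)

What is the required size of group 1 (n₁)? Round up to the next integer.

n₁ = (z_{α/2} + z_β)² · (σ₁² + σ₂²/r) / δ²
   = (1.960 + 1.282)² · (17² + 14²/2.5) / 9.4²
   = 10.5106 · (289 + 78.4) / 88.36
   = 10.5106 · 367.4 / 88.36
   = 43.70
Round up → n₁ = 44; n₂ = r·n₁ = 2.5 × 44 = 110.

n₁ = 44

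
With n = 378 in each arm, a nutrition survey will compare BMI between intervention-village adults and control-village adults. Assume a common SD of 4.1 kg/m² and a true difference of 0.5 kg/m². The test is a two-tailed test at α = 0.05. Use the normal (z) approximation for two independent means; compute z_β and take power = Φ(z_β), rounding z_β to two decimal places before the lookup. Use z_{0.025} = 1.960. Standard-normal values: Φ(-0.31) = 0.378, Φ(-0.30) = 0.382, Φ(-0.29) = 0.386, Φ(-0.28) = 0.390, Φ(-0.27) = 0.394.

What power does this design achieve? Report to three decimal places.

z_β = δ·√(n/(σ₁²+σ₂²)) − z_{α/2}
    = 0.5 · √(378/33.62) − 1.960
    = 0.5 · 3.35310 − 1.960
    = 1.6766 − 1.960 = -0.2834 → -0.28
Power = Φ(-0.28) = 0.390.

Power ≈ 0.390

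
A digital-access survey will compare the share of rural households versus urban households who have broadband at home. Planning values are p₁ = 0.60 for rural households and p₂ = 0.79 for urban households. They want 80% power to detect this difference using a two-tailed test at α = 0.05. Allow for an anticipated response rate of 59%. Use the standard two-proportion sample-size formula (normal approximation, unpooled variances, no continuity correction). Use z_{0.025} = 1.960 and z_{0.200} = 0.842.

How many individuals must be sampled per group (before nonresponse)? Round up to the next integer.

n = (z_{α/2} + z_β)² · [p₁(1−p₁) + p₂(1−p₂)] / (p₁ − p₂)²
  = (1.960 + 0.842)² · (0.60·0.40 + 0.79·0.21) / (-0.19)²
  = (2.802)² · (0.2400 + 0.1659) / 0.0361
  = 7.8512 · 0.4059 / 0.0361
  = 88.28
Adjust for 59% response: 88.28 / 0.59 = 149.62.
Round up → n = 150 per group.

n = 150 per group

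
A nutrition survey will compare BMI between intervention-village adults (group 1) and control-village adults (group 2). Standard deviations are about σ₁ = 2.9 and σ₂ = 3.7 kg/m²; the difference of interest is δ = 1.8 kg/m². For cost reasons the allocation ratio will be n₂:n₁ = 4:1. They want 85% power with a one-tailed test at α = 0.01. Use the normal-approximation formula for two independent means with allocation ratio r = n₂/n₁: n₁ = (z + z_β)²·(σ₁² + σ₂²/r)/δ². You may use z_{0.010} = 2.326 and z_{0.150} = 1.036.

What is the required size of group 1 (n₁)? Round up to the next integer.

n₁ = (z_α + z_β)² · (σ₁² + σ₂²/r) / δ²
   = (2.326 + 1.036)² · (2.9² + 3.7²/4) / 1.8²
   = 11.3030 · (8.41 + 3.4225) / 3.24
   = 11.3030 · 11.8325 / 3.24
   = 41.28
Round up → n₁ = 42; n₂ = r·n₁ = 4 × 42 = 168.

n₁ = 42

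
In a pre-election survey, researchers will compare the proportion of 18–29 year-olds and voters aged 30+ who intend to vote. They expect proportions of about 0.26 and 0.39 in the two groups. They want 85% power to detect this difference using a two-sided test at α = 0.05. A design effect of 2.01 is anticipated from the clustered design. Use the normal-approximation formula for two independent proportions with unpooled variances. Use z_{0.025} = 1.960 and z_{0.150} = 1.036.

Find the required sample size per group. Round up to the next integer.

n = 460 per group

n = (z_{α/2} + z_β)² · [p₁(1−p₁) + p₂(1−p₂)] / (p₁ − p₂)²
  = (1.960 + 1.036)² · (0.26·0.74 + 0.39·0.61) / (-0.13)²
  = (2.996)² · (0.1924 + 0.2379) / 0.0169
  = 8.9760 · 0.4303 / 0.0169
  = 228.54
Design effect: 2.01 × 228.54 = 459.37.
Round up → n = 460 per group.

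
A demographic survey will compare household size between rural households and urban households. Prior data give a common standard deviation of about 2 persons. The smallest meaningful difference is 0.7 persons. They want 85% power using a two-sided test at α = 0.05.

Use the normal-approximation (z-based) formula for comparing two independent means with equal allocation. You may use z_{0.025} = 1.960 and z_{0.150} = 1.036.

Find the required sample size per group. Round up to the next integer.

n = (z_{α/2} + z_β)² · (σ₁² + σ₂²) / δ²
  = (1.960 + 1.036)² · (2·2² = 8) / 0.7²
  = 8.9760 · 8 / 0.49
  = 146.55
Round up → n = 147 per group.

n = 147 per group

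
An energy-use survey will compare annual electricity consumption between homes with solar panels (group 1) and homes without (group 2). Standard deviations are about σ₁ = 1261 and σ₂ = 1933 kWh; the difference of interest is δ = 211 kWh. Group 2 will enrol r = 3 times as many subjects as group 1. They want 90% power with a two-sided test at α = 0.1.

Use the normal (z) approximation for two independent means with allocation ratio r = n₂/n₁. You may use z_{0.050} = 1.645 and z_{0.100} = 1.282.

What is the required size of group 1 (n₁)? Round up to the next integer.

n₁ = 546

n₁ = (z_{α/2} + z_β)² · (σ₁² + σ₂²/r) / δ²
   = (1.645 + 1.282)² · (1261² + 1933²/3) / 211²
   = 8.5673 · (1590121 + 1245496.3) / 44521
   = 8.5673 · 2835617.3 / 44521
   = 545.67
Round up → n₁ = 546; n₂ = r·n₁ = 3 × 546 = 1638.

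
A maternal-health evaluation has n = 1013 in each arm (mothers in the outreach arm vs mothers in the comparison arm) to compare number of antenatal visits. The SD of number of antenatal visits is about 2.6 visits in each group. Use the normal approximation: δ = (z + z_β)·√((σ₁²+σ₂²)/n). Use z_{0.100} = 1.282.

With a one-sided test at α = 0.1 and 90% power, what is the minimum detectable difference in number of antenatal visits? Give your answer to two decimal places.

Minimum detectable difference ≈ 0.30 visits

δ = (z_α + z_β) · √((σ₁²+σ₂²)/n)
  = (1.282 + 1.282) · √(13.52/1013)
  = 2.564 · √0.01335
  = 2.564 · 0.1155
  = 0.2962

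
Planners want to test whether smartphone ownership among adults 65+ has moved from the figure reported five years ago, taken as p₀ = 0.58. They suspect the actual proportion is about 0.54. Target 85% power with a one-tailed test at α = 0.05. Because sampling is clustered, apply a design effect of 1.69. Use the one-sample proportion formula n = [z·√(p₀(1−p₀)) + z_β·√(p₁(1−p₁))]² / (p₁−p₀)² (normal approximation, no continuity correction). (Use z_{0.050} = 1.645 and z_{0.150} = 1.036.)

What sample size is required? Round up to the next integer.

n = [z_α·√(p₀q₀) + z_β·√(p₁q₁)]² / (p₁ − p₀)²
  = [1.645·√(0.58·0.42) + 1.036·√(0.54·0.46)]² / (-0.04)²
  = [1.645·0.4936 + 1.036·0.4984]² / 0.0016
  = [1.3282]² / 0.0016
  = 1102.64
Design effect: 1.69 × 1102.64 = 1863.47.
Round up → n = 1864.

n = 1864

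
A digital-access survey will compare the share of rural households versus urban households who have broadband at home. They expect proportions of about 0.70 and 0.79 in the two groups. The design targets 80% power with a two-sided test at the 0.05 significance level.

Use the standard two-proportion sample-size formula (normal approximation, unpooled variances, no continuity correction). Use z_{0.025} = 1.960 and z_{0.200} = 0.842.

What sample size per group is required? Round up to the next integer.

n = (z_{α/2} + z_β)² · [p₁(1−p₁) + p₂(1−p₂)] / (p₁ − p₂)²
  = (1.960 + 0.842)² · (0.70·0.30 + 0.79·0.21) / (-0.09)²
  = (2.802)² · (0.2100 + 0.1659) / 0.0081
  = 7.8512 · 0.3759 / 0.0081
  = 364.35
Round up → n = 365 per group.

n = 365 per group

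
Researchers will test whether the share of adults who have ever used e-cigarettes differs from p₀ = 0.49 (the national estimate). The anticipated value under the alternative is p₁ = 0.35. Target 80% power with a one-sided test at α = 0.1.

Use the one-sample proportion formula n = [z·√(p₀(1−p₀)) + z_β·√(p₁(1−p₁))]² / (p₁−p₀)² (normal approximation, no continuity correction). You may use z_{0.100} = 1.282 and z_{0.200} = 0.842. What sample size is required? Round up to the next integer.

n = 56

n = [z_α·√(p₀q₀) + z_β·√(p₁q₁)]² / (p₁ − p₀)²
  = [1.282·√(0.49·0.51) + 0.842·√(0.35·0.65)]² / (-0.14)²
  = [1.282·0.4999 + 0.842·0.4770]² / 0.0196
  = [1.0425]² / 0.0196
  = 55.45
Round up → n = 56.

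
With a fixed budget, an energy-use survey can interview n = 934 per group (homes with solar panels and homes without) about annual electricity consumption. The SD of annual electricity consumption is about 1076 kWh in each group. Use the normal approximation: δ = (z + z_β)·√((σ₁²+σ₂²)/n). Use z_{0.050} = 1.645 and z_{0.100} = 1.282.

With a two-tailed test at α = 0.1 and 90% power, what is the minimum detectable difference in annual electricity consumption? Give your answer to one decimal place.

δ = (z_{α/2} + z_β) · √((σ₁²+σ₂²)/n)
  = (1.645 + 1.282) · √(2315552/934)
  = 2.927 · √2479.2
  = 2.927 · 49.7913
  = 145.7393

Minimum detectable difference ≈ 145.7 kWh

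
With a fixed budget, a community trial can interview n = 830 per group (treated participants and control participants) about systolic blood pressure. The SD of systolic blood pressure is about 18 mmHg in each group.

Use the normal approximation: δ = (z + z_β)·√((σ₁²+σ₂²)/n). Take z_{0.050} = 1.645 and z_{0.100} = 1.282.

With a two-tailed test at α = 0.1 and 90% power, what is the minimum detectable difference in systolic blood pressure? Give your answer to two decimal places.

Minimum detectable difference ≈ 2.59 mmHg

δ = (z_{α/2} + z_β) · √((σ₁²+σ₂²)/n)
  = (1.645 + 1.282) · √(648/830)
  = 2.927 · √0.78072
  = 2.927 · 0.8836
  = 2.5863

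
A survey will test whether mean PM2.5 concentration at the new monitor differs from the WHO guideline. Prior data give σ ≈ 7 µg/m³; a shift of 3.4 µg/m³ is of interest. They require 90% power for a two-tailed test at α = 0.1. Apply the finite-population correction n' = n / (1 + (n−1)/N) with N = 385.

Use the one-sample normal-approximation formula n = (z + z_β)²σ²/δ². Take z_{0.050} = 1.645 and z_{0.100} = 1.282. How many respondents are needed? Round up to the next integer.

n = (z_{α/2} + z_β)² · σ² / δ²
  = (1.645 + 1.282)² · 7² / 3.4²
  = 8.5673 · 49 / 11.56
  = 36.31
Finite-population correction (N = 385): 36.31 / (1 + (36.31 − 1)/385) = 33.26.
Round up → n = 34.

n = 34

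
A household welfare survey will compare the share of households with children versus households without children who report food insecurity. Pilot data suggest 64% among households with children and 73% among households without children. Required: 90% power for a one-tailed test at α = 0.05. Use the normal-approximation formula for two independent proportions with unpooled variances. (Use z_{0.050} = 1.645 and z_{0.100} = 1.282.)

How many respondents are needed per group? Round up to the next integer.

n = 453 per group

n = (z_α + z_β)² · [p₁(1−p₁) + p₂(1−p₂)] / (p₁ − p₂)²
  = (1.645 + 1.282)² · (0.64·0.36 + 0.73·0.27) / (-0.09)²
  = (2.927)² · (0.2304 + 0.1971) / 0.0081
  = 8.5673 · 0.4275 / 0.0081
  = 452.16
Round up → n = 453 per group.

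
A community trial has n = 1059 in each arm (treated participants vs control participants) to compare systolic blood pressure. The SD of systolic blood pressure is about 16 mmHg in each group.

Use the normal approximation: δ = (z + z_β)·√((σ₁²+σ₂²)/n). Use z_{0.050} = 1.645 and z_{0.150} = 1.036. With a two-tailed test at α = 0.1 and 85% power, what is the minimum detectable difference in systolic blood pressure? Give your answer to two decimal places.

δ = (z_{α/2} + z_β) · √((σ₁²+σ₂²)/n)
  = (1.645 + 1.036) · √(512/1059)
  = 2.681 · √0.48347
  = 2.681 · 0.6953
  = 1.8642

Minimum detectable difference ≈ 1.86 mmHg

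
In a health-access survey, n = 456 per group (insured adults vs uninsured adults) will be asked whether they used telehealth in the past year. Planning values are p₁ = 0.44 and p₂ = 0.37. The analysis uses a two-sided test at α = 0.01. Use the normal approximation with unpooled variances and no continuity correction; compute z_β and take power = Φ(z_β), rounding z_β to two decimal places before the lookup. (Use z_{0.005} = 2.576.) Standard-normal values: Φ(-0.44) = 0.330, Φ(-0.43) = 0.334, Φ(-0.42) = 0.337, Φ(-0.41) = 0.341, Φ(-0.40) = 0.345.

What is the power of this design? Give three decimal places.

Power ≈ 0.337

z_β = |p₁−p₂|·√(n/[p₁q₁+p₂q₂]) − z_{α/2}
    = 0.07 · √(456/0.4795) − 2.576
    = 0.07 · 30.8381 − 2.576
    = 2.1587 − 2.576 = -0.4173 → -0.42
Power = Φ(-0.42) = 0.337.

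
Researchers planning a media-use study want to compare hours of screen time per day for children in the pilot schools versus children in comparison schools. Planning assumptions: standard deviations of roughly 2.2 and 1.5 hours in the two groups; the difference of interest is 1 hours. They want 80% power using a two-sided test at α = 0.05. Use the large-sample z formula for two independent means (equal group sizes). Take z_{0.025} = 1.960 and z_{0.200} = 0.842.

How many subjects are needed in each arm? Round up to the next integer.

n = 56 per group

n = (z_{α/2} + z_β)² · (σ₁² + σ₂²) / δ²
  = (1.960 + 0.842)² · (2.2² + 1.5² = 7.09) / 1²
  = 7.8512 · 7.09 / 1
  = 55.67
Round up → n = 56 per group.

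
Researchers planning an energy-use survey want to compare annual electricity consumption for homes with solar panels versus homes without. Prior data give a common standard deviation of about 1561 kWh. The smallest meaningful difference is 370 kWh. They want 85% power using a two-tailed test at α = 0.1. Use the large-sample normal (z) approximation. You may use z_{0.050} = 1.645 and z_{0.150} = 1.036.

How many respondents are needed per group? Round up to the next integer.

n = 256 per group

n = (z_{α/2} + z_β)² · (σ₁² + σ₂²) / δ²
  = (1.645 + 1.036)² · (2·1561² = 4873442) / 370²
  = 7.1878 · 4873442 / 136900
  = 255.87
Round up → n = 256 per group.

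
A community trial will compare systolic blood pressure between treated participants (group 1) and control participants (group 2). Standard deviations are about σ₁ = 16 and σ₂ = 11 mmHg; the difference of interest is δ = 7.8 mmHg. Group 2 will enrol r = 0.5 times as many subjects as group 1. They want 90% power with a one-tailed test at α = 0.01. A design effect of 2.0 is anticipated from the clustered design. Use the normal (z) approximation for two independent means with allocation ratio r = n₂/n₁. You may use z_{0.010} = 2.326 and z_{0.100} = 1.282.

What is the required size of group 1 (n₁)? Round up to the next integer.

n₁ = 214

n₁ = (z_α + z_β)² · (σ₁² + σ₂²/r) / δ²
   = (2.326 + 1.282)² · (16² + 11²/0.5) / 7.8²
   = 13.0177 · (256 + 242) / 60.84
   = 13.0177 · 498 / 60.84
   = 106.55
Design effect: 2.0 × 106.55 = 213.11.
Round up → n₁ = 214; n₂ = r·n₁ = 0.5 × 214 = 107.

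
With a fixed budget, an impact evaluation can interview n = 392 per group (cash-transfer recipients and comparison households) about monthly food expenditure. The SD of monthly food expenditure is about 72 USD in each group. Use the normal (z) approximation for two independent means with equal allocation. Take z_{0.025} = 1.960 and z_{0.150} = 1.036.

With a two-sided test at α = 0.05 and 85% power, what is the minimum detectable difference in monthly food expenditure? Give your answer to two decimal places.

δ = (z_{α/2} + z_β) · √((σ₁²+σ₂²)/n)
  = (1.960 + 1.036) · √(10368/392)
  = 2.996 · √26.449
  = 2.996 · 5.1429
  = 15.4080

Minimum detectable difference ≈ 15.41 USD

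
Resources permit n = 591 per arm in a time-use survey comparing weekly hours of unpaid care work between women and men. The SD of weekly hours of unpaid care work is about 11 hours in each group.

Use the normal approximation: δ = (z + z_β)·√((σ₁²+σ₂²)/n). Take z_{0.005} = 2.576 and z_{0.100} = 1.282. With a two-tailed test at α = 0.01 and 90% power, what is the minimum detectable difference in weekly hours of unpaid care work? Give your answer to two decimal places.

Minimum detectable difference ≈ 2.47 hours

δ = (z_{α/2} + z_β) · √((σ₁²+σ₂²)/n)
  = (2.576 + 1.282) · √(242/591)
  = 3.858 · √0.40948
  = 3.858 · 0.6399
  = 2.4687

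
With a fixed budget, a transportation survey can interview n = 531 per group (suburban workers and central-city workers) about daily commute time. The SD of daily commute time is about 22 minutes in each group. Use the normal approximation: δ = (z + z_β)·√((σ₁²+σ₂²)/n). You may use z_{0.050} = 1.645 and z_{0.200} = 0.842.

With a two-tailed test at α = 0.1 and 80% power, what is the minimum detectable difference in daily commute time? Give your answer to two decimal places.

δ = (z_{α/2} + z_β) · √((σ₁²+σ₂²)/n)
  = (1.645 + 0.842) · √(968/531)
  = 2.487 · √1.823
  = 2.487 · 1.3502
  = 3.3579

Minimum detectable difference ≈ 3.36 minutes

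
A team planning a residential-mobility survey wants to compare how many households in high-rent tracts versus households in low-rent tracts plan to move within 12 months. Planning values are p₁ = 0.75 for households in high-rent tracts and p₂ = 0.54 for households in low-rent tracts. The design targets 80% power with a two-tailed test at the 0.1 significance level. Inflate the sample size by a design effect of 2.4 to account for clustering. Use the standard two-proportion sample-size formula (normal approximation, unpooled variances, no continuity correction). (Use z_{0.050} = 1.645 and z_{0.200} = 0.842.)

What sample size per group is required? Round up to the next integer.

n = 147 per group

n = (z_{α/2} + z_β)² · [p₁(1−p₁) + p₂(1−p₂)] / (p₁ − p₂)²
  = (1.645 + 0.842)² · (0.75·0.25 + 0.54·0.46) / (0.21)²
  = (2.487)² · (0.1875 + 0.2484) / 0.0441
  = 6.1852 · 0.4359 / 0.0441
  = 61.14
Design effect: 2.4 × 61.14 = 146.73.
Round up → n = 147 per group.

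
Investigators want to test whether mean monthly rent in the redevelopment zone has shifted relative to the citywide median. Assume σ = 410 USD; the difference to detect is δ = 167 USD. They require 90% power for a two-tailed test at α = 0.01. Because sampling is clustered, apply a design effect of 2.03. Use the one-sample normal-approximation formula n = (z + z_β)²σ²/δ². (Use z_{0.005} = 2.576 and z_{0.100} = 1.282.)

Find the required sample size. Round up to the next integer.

n = 183

n = (z_{α/2} + z_β)² · σ² / δ²
  = (2.576 + 1.282)² · 410² / 167²
  = 14.8842 · 168100 / 27889
  = 89.71
Design effect: 2.03 × 89.71 = 182.12.
Round up → n = 183.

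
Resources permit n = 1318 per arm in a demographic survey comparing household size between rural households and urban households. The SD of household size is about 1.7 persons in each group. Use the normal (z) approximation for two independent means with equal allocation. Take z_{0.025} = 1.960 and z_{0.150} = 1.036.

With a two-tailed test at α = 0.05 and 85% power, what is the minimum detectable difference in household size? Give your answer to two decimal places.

δ = (z_{α/2} + z_β) · √((σ₁²+σ₂²)/n)
  = (1.960 + 1.036) · √(5.78/1318)
  = 2.996 · √0.00439
  = 2.996 · 0.0662
  = 0.1984

Minimum detectable difference ≈ 0.20 persons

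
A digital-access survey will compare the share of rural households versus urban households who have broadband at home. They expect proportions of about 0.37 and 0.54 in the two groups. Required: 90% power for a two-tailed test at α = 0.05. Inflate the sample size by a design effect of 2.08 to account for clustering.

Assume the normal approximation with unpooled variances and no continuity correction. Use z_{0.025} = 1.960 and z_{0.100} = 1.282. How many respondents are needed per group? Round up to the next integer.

n = 365 per group

n = (z_{α/2} + z_β)² · [p₁(1−p₁) + p₂(1−p₂)] / (p₁ − p₂)²
  = (1.960 + 1.282)² · (0.37·0.63 + 0.54·0.46) / (-0.17)²
  = (3.242)² · (0.2331 + 0.2484) / 0.0289
  = 10.5106 · 0.4815 / 0.0289
  = 175.12
Design effect: 2.08 × 175.12 = 364.24.
Round up → n = 365 per group.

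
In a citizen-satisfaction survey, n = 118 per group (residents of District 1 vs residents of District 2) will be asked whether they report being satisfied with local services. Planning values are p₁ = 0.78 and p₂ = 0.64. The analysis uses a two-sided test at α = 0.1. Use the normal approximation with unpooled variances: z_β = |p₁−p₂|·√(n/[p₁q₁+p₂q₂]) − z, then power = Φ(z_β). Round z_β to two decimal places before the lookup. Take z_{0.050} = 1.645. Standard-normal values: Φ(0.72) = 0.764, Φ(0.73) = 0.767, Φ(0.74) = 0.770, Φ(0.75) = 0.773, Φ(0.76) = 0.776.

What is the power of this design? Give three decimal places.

z_β = |p₁−p₂|·√(n/[p₁q₁+p₂q₂]) − z_{α/2}
    = 0.14 · √(118/0.4020) − 1.645
    = 0.14 · 17.1328 − 1.645
    = 2.3986 − 1.645 = 0.7536 → 0.75
Power = Φ(0.75) = 0.773.

Power ≈ 0.773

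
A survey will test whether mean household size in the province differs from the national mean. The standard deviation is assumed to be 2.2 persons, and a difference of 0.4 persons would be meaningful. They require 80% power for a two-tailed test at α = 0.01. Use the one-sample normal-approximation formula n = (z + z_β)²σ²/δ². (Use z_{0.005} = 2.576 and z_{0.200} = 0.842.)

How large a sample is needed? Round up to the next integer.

n = (z_{α/2} + z_β)² · σ² / δ²
  = (2.576 + 0.842)² · 2.2² / 0.4²
  = 11.6827 · 4.84 / 0.16
  = 353.40
Round up → n = 354.

n = 354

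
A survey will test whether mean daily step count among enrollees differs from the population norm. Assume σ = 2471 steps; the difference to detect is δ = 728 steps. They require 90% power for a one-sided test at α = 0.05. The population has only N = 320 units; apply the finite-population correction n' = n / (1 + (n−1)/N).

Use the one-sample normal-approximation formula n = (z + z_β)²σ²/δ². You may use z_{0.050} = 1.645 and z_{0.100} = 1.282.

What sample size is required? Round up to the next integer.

n = (z_α + z_β)² · σ² / δ²
  = (1.645 + 1.282)² · 2471² / 728²
  = 8.5673 · 6105841 / 529984
  = 98.70
Finite-population correction (N = 320): 98.70 / (1 + (98.70 − 1)/320) = 75.62.
Round up → n = 76.

n = 76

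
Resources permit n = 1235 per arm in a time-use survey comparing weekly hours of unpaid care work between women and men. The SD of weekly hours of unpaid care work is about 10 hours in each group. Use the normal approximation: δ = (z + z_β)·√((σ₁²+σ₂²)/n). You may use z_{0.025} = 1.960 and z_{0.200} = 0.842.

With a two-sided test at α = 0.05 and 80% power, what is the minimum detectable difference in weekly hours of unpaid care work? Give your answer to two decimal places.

Minimum detectable difference ≈ 1.13 hours

δ = (z_{α/2} + z_β) · √((σ₁²+σ₂²)/n)
  = (1.960 + 0.842) · √(200/1235)
  = 2.802 · √0.16194
  = 2.802 · 0.4024
  = 1.1276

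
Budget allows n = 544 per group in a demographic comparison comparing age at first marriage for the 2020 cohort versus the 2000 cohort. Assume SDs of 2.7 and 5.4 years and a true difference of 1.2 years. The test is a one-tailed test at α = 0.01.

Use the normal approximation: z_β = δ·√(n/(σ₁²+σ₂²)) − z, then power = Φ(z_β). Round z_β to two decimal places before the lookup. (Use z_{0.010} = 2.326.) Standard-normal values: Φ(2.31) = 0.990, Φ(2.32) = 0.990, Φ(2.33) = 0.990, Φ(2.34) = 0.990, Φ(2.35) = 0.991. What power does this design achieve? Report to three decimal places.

z_β = δ·√(n/(σ₁²+σ₂²)) − z_α
    = 1.2 · √(544/36.45) − 2.326
    = 1.2 · 3.86323 − 2.326
    = 4.6359 − 2.326 = 2.3099 → 2.31
Power = Φ(2.31) = 0.990.

Power ≈ 0.990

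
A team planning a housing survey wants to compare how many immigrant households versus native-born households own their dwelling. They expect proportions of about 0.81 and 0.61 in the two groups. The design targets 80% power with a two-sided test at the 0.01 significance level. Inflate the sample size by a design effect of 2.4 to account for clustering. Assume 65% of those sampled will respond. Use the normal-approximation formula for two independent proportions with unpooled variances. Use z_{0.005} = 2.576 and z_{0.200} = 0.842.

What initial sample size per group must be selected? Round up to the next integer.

n = 423 per group

n = (z_{α/2} + z_β)² · [p₁(1−p₁) + p₂(1−p₂)] / (p₁ − p₂)²
  = (2.576 + 0.842)² · (0.81·0.19 + 0.61·0.39) / (0.20)²
  = (3.418)² · (0.1539 + 0.2379) / 0.0400
  = 11.6827 · 0.3918 / 0.0400
  = 114.43
Design effect: 2.4 × 114.43 = 274.64.
Adjust for 65% response: 274.64 / 0.65 = 422.52.
Round up → n = 423 per group.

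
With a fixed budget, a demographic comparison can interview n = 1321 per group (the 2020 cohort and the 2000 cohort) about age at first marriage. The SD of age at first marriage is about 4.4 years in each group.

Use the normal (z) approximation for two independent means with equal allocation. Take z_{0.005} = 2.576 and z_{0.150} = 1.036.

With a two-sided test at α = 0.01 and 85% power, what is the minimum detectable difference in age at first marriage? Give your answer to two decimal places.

Minimum detectable difference ≈ 0.62 years

δ = (z_{α/2} + z_β) · √((σ₁²+σ₂²)/n)
  = (2.576 + 1.036) · √(38.72/1321)
  = 3.612 · √0.02931
  = 3.612 · 0.1712
  = 0.6184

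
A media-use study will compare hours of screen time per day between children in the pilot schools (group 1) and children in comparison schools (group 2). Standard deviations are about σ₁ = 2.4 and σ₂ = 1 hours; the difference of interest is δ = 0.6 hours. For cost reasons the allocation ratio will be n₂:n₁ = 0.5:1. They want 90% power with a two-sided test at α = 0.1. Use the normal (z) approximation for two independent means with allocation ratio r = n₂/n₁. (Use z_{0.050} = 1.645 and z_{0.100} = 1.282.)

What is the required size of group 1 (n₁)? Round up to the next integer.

n₁ = (z_{α/2} + z_β)² · (σ₁² + σ₂²/r) / δ²
   = (1.645 + 1.282)² · (2.4² + 1²/0.5) / 0.6²
   = 8.5673 · (5.76 + 2) / 0.36
   = 8.5673 · 7.76 / 0.36
   = 184.67
Round up → n₁ = 185; n₂ = r·n₁ = 0.5 × 185 = 93.

n₁ = 185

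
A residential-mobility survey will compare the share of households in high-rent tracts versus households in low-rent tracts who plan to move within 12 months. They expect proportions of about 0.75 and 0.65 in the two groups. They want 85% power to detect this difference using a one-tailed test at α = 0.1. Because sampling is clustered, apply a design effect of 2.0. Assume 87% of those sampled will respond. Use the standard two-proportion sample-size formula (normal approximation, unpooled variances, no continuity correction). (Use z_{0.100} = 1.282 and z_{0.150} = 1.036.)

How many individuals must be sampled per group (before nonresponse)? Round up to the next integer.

n = 513 per group

n = (z_α + z_β)² · [p₁(1−p₁) + p₂(1−p₂)] / (p₁ − p₂)²
  = (1.282 + 1.036)² · (0.75·0.25 + 0.65·0.35) / (0.10)²
  = (2.318)² · (0.1875 + 0.2275) / 0.0100
  = 5.3731 · 0.4150 / 0.0100
  = 222.98
Design effect: 2.0 × 222.98 = 445.97.
Adjust for 87% response: 445.97 / 0.87 = 512.61.
Round up → n = 513 per group.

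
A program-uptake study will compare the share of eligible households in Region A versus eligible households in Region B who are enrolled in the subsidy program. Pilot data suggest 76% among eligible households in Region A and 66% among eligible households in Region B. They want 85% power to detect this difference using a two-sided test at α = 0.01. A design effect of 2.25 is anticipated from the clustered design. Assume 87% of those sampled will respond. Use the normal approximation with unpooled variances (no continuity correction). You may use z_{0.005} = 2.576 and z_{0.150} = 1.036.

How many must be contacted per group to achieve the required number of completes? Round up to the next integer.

n = (z_{α/2} + z_β)² · [p₁(1−p₁) + p₂(1−p₂)] / (p₁ − p₂)²
  = (2.576 + 1.036)² · (0.76·0.24 + 0.66·0.34) / (0.10)²
  = (3.612)² · (0.1824 + 0.2244) / 0.0100
  = 13.0465 · 0.4068 / 0.0100
  = 530.73
Design effect: 2.25 × 530.73 = 1194.15.
Adjust for 87% response: 1194.15 / 0.87 = 1372.59.
Round up → n = 1373 per group.

n = 1373 per group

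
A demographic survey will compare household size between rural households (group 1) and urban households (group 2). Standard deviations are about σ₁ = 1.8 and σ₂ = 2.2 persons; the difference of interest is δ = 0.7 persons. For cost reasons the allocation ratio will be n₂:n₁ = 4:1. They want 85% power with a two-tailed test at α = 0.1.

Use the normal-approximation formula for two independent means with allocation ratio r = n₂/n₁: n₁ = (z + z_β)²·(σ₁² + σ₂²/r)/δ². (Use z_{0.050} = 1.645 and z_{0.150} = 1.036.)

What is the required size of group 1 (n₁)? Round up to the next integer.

n₁ = (z_{α/2} + z_β)² · (σ₁² + σ₂²/r) / δ²
   = (1.645 + 1.036)² · (1.8² + 2.2²/4) / 0.7²
   = 7.1878 · (3.24 + 1.21) / 0.49
   = 7.1878 · 4.45 / 0.49
   = 65.28
Round up → n₁ = 66; n₂ = r·n₁ = 4 × 66 = 264.

n₁ = 66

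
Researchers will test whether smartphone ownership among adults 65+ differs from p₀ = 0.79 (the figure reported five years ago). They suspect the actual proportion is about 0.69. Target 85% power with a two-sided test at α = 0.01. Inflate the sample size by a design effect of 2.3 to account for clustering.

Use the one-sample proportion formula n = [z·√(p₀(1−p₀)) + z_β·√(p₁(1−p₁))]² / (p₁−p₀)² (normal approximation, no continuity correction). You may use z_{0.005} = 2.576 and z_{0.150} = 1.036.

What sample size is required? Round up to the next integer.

n = 538

n = [z_{α/2}·√(p₀q₀) + z_β·√(p₁q₁)]² / (p₁ − p₀)²
  = [2.576·√(0.79·0.21) + 1.036·√(0.69·0.31)]² / (-0.10)²
  = [2.576·0.4073 + 1.036·0.4625]² / 0.0100
  = [1.5284]² / 0.0100
  = 233.59
Design effect: 2.3 × 233.59 = 537.26.
Round up → n = 538.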